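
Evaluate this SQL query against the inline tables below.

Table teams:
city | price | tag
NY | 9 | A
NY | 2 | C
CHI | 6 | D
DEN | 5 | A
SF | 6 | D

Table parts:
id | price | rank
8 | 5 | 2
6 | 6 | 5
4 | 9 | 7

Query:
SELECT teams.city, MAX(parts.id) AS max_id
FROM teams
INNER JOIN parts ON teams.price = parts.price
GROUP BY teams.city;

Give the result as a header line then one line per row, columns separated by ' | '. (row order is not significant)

After JOIN parts (4 rows):
teams.city | teams.price | teams.tag | parts.id | parts.price | parts.rank
NY | 9 | A | 4 | 9 | 7
CHI | 6 | D | 6 | 6 | 5
DEN | 5 | A | 8 | 5 | 2
SF | 6 | D | 6 | 6 | 5
After GROUP BY (4 rows):
teams.city | max_id
NY | 4
CHI | 6
DEN | 8
SF | 6

== RESULT ==
teams.city | max_id
NY | 4
CHI | 6
DEN | 8
SF | 6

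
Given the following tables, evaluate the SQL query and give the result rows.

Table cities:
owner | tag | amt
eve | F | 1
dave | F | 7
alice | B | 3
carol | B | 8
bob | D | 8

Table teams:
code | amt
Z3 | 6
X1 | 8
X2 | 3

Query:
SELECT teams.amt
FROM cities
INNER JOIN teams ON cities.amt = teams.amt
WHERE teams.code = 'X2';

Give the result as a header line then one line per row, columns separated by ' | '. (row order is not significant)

After JOIN teams (3 rows):
cities.owner | cities.tag | cities.amt | teams.code | teams.amt
alice | B | 3 | X2 | 3
carol | B | 8 | X1 | 8
bob | D | 8 | X1 | 8
After WHERE (1 rows):
cities.owner | cities.tag | cities.amt | teams.code | teams.amt
alice | B | 3 | X2 | 3
After SELECT (1 rows):
teams.amt
3

== RESULT ==
teams.amt
3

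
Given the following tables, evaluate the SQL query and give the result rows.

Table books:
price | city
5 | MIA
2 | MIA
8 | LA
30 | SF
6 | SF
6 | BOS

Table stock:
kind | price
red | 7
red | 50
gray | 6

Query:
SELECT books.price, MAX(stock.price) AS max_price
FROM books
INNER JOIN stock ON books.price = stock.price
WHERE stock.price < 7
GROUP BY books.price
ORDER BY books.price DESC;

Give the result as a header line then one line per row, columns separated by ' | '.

After JOIN stock (2 rows):
books.price | books.city | stock.kind | stock.price
6 | SF | gray | 6
6 | BOS | gray | 6
After WHERE (2 rows):
books.price | books.city | stock.kind | stock.price
6 | SF | gray | 6
6 | BOS | gray | 6
After GROUP BY (1 rows):
books.price | max_price
6 | 6
After ORDER BY (1 rows):
books.price | max_price
6 | 6

== RESULT ==
books.price | max_price
6 | 6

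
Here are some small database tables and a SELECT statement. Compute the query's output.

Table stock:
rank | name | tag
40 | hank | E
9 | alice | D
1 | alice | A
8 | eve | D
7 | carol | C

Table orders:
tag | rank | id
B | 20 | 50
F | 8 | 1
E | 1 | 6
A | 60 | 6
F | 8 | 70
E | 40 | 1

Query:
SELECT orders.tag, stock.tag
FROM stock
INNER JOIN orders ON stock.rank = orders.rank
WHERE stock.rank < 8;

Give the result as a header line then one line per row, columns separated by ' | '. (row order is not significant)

After JOIN orders (4 rows):
stock.rank | stock.name | stock.tag | orders.tag | orders.rank | orders.id
40 | hank | E | E | 40 | 1
1 | alice | A | E | 1 | 6
8 | eve | D | F | 8 | 1
8 | eve | D | F | 8 | 70
After WHERE (1 rows):
stock.rank | stock.name | stock.tag | orders.tag | orders.rank | orders.id
1 | alice | A | E | 1 | 6
After SELECT (1 rows):
orders.tag | stock.tag
E | A

== RESULT ==
orders.tag | stock.tag
E | A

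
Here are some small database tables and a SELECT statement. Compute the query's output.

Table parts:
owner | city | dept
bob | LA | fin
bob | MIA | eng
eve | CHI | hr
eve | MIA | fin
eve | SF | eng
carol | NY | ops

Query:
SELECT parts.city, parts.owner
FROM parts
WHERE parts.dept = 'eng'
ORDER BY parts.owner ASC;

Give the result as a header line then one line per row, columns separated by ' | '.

== RESULT ==
parts.city | parts.owner
MIA | bob
SF | eve

Derivation:
After WHERE (2 rows):
parts.owner | parts.city | parts.dept
bob | MIA | eng
eve | SF | eng
After SELECT (2 rows):
parts.city | parts.owner
MIA | bob
SF | eve
After ORDER BY (2 rows):
parts.city | parts.owner
MIA | bob
SF | eve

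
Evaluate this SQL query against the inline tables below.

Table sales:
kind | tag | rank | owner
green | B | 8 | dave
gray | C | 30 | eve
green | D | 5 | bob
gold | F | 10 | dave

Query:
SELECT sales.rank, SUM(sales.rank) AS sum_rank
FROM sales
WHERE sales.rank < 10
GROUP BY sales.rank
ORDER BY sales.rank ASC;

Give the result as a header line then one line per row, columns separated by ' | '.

== RESULT ==
sales.rank | sum_rank
5 | 5
8 | 8

Derivation:
After WHERE (2 rows):
sales.kind | sales.tag | sales.rank | sales.owner
green | B | 8 | dave
green | D | 5 | bob
After GROUP BY (2 rows):
sales.rank | sum_rank
8 | 8
5 | 5
After ORDER BY (2 rows):
sales.rank | sum_rank
5 | 5
8 | 8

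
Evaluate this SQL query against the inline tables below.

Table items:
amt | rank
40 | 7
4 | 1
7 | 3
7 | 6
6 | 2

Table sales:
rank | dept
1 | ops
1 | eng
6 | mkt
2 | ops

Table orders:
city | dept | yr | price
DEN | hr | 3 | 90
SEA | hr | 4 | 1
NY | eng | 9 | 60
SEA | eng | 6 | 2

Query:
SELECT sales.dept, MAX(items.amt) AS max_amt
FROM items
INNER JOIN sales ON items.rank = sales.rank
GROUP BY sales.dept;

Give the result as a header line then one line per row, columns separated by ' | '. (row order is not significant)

== RESULT ==
sales.dept | max_amt
ops | 6
eng | 4
mkt | 7

Derivation:
After JOIN sales (4 rows):
items.amt | items.rank | sales.rank | sales.dept
4 | 1 | 1 | ops
4 | 1 | 1 | eng
7 | 6 | 6 | mkt
6 | 2 | 2 | ops
After GROUP BY (3 rows):
sales.dept | max_amt
ops | 6
eng | 4
mkt | 7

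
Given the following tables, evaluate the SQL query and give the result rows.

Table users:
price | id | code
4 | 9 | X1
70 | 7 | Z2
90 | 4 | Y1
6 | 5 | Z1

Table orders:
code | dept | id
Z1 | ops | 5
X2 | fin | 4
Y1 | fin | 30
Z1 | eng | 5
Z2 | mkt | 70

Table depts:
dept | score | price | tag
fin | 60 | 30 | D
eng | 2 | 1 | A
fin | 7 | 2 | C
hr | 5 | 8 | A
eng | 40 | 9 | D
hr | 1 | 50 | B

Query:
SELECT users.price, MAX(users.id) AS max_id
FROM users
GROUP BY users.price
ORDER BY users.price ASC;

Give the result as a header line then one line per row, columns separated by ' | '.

After GROUP BY (4 rows):
users.price | max_id
4 | 9
70 | 7
90 | 4
6 | 5
After ORDER BY (4 rows):
users.price | max_id
4 | 9
6 | 5
70 | 7
90 | 4

== RESULT ==
users.price | max_id
4 | 9
6 | 5
70 | 7
90 | 4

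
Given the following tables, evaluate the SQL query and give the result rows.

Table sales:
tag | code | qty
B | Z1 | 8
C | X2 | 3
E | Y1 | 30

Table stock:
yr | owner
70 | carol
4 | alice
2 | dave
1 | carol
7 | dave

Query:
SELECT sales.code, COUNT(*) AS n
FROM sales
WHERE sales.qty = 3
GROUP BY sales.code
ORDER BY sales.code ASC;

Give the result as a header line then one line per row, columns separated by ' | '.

== RESULT ==
sales.code | n
X2 | 1

Derivation:
After WHERE (1 rows):
sales.tag | sales.code | sales.qty
C | X2 | 3
After GROUP BY (1 rows):
sales.code | n
X2 | 1
After ORDER BY (1 rows):
sales.code | n
X2 | 1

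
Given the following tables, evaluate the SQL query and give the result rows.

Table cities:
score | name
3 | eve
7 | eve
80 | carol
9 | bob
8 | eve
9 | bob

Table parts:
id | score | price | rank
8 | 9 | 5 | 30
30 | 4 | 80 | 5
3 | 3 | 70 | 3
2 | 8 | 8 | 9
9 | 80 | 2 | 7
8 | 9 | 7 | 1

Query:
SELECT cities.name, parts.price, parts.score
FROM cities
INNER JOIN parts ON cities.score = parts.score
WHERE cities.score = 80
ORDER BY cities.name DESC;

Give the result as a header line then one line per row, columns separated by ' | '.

== RESULT ==
cities.name | parts.price | parts.score
carol | 2 | 80

Derivation:
After JOIN parts (7 rows):
cities.score | cities.name | parts.id | parts.score | parts.price | parts.rank
3 | eve | 3 | 3 | 70 | 3
80 | carol | 9 | 80 | 2 | 7
9 | bob | 8 | 9 | 5 | 30
9 | bob | 8 | 9 | 7 | 1
8 | eve | 2 | 8 | 8 | 9
9 | bob | 8 | 9 | 5 | 30
9 | bob | 8 | 9 | 7 | 1
After WHERE (1 rows):
cities.score | cities.name | parts.id | parts.score | parts.price | parts.rank
80 | carol | 9 | 80 | 2 | 7
After SELECT (1 rows):
cities.name | parts.price | parts.score
carol | 2 | 80
After ORDER BY (1 rows):
cities.name | parts.price | parts.score
carol | 2 | 80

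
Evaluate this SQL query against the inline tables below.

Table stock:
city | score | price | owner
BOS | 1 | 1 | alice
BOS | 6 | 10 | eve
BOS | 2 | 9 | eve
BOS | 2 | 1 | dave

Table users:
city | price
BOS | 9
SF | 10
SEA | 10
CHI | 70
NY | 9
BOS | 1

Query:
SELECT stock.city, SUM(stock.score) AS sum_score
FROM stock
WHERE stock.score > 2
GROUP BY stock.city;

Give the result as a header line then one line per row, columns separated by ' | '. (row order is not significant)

== RESULT ==
stock.city | sum_score
BOS | 6

Derivation:
After WHERE (1 rows):
stock.city | stock.score | stock.price | stock.owner
BOS | 6 | 10 | eve
After GROUP BY (1 rows):
stock.city | sum_score
BOS | 6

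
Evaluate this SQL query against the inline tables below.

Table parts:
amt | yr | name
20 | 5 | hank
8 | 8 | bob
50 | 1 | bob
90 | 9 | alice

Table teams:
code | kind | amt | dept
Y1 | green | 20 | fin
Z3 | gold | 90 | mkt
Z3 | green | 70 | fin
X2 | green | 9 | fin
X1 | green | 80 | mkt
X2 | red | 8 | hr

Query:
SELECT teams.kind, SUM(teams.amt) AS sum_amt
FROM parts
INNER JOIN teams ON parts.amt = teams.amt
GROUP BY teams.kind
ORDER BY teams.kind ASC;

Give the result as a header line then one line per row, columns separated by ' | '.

== RESULT ==
teams.kind | sum_amt
gold | 90
green | 20
red | 8

Derivation:
After JOIN teams (3 rows):
parts.amt | parts.yr | parts.name | teams.code | teams.kind | teams.amt | teams.dept
20 | 5 | hank | Y1 | green | 20 | fin
8 | 8 | bob | X2 | red | 8 | hr
90 | 9 | alice | Z3 | gold | 90 | mkt
After GROUP BY (3 rows):
teams.kind | sum_amt
green | 20
red | 8
gold | 90
After ORDER BY (3 rows):
teams.kind | sum_amt
gold | 90
green | 20
red | 8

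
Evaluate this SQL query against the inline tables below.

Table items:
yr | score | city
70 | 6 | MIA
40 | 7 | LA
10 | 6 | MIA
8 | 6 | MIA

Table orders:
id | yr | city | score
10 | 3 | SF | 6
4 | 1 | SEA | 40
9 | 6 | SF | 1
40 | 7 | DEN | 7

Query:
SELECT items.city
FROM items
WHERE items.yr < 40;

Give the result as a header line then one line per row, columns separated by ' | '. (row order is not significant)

== RESULT ==
items.city
MIA
MIA

Derivation:
After WHERE (2 rows):
items.yr | items.score | items.city
10 | 6 | MIA
8 | 6 | MIA
After SELECT (2 rows):
items.city
MIA
MIA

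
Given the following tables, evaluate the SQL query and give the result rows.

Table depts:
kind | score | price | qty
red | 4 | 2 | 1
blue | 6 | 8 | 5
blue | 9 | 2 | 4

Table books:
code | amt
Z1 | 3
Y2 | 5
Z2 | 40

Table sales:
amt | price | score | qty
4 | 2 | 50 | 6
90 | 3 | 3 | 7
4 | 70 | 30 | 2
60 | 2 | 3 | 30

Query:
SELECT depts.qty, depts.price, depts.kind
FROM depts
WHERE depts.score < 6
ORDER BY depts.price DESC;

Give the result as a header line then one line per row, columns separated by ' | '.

== RESULT ==
depts.qty | depts.price | depts.kind
1 | 2 | red

Derivation:
After WHERE (1 rows):
depts.kind | depts.score | depts.price | depts.qty
red | 4 | 2 | 1
After SELECT (1 rows):
depts.qty | depts.price | depts.kind
1 | 2 | red
After ORDER BY (1 rows):
depts.qty | depts.price | depts.kind
1 | 2 | red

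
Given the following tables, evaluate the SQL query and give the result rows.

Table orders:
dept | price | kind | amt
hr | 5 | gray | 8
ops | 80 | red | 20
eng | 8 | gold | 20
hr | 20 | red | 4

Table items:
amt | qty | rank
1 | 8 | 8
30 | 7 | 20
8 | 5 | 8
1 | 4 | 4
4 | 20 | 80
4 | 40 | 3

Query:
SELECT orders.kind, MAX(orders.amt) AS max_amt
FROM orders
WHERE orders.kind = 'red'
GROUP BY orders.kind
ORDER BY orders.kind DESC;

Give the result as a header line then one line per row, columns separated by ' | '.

== RESULT ==
orders.kind | max_amt
red | 20

Derivation:
After WHERE (2 rows):
orders.dept | orders.price | orders.kind | orders.amt
ops | 80 | red | 20
hr | 20 | red | 4
After GROUP BY (1 rows):
orders.kind | max_amt
red | 20
After ORDER BY (1 rows):
orders.kind | max_amt
red | 20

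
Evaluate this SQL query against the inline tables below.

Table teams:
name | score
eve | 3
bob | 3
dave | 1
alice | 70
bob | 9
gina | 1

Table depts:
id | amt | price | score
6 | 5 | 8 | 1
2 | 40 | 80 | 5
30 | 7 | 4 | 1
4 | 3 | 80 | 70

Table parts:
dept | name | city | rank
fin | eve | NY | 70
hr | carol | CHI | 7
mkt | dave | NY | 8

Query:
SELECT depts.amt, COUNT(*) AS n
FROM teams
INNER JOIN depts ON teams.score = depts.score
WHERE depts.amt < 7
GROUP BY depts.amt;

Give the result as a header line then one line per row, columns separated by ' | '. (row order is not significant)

== RESULT ==
depts.amt | n
5 | 2
3 | 1

Derivation:
After JOIN depts (5 rows):
teams.name | teams.score | depts.id | depts.amt | depts.price | depts.score
dave | 1 | 6 | 5 | 8 | 1
dave | 1 | 30 | 7 | 4 | 1
alice | 70 | 4 | 3 | 80 | 70
gina | 1 | 6 | 5 | 8 | 1
gina | 1 | 30 | 7 | 4 | 1
After WHERE (3 rows):
teams.name | teams.score | depts.id | depts.amt | depts.price | depts.score
dave | 1 | 6 | 5 | 8 | 1
alice | 70 | 4 | 3 | 80 | 70
gina | 1 | 6 | 5 | 8 | 1
After GROUP BY (2 rows):
depts.amt | n
5 | 2
3 | 1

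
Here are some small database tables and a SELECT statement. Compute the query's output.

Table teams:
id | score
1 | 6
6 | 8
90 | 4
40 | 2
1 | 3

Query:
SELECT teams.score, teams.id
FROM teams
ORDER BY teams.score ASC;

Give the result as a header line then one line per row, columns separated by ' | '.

After SELECT (5 rows):
teams.score | teams.id
6 | 1
8 | 6
4 | 90
2 | 40
3 | 1
After ORDER BY (5 rows):
teams.score | teams.id
2 | 40
3 | 1
4 | 90
6 | 1
8 | 6

== RESULT ==
teams.score | teams.id
2 | 40
3 | 1
4 | 90
6 | 1
8 | 6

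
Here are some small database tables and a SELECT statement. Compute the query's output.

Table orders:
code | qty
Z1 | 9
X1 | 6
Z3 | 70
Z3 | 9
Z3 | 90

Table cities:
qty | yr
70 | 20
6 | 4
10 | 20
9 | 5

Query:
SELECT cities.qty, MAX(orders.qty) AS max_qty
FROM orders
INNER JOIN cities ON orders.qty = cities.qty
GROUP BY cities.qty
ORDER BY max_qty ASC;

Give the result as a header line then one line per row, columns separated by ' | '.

After JOIN cities (4 rows):
orders.code | orders.qty | cities.qty | cities.yr
Z1 | 9 | 9 | 5
X1 | 6 | 6 | 4
Z3 | 70 | 70 | 20
Z3 | 9 | 9 | 5
After GROUP BY (3 rows):
cities.qty | max_qty
9 | 9
6 | 6
70 | 70
After ORDER BY (3 rows):
cities.qty | max_qty
6 | 6
9 | 9
70 | 70

== RESULT ==
cities.qty | max_qty
6 | 6
9 | 9
70 | 70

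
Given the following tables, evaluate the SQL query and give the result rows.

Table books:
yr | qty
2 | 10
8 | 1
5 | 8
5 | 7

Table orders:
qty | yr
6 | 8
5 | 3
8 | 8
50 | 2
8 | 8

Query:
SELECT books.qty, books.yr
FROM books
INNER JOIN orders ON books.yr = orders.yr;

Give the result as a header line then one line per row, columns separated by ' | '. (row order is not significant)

== RESULT ==
books.qty | books.yr
10 | 2
1 | 8
1 | 8
1 | 8

Derivation:
After JOIN orders (4 rows):
books.yr | books.qty | orders.qty | orders.yr
2 | 10 | 50 | 2
8 | 1 | 6 | 8
8 | 1 | 8 | 8
8 | 1 | 8 | 8
After SELECT (4 rows):
books.qty | books.yr
10 | 2
1 | 8
1 | 8
1 | 8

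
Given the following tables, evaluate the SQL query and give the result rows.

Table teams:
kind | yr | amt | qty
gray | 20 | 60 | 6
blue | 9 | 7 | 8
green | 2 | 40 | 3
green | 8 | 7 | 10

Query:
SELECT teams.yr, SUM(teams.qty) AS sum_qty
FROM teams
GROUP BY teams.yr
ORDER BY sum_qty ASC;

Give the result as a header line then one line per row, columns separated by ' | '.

After GROUP BY (4 rows):
teams.yr | sum_qty
20 | 6
9 | 8
2 | 3
8 | 10
After ORDER BY (4 rows):
teams.yr | sum_qty
2 | 3
20 | 6
9 | 8
8 | 10

== RESULT ==
teams.yr | sum_qty
2 | 3
20 | 6
9 | 8
8 | 10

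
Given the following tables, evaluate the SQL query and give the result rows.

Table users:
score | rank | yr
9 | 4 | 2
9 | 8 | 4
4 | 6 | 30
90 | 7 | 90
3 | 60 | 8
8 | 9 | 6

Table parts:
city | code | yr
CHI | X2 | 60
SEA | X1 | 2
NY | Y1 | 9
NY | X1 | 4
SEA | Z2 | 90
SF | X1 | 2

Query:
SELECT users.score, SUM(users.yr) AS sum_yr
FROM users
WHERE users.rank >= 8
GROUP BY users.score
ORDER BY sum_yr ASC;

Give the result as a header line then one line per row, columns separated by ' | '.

== RESULT ==
users.score | sum_yr
9 | 4
8 | 6
3 | 8

Derivation:
After WHERE (3 rows):
users.score | users.rank | users.yr
9 | 8 | 4
3 | 60 | 8
8 | 9 | 6
After GROUP BY (3 rows):
users.score | sum_yr
9 | 4
3 | 8
8 | 6
After ORDER BY (3 rows):
users.score | sum_yr
9 | 4
8 | 6
3 | 8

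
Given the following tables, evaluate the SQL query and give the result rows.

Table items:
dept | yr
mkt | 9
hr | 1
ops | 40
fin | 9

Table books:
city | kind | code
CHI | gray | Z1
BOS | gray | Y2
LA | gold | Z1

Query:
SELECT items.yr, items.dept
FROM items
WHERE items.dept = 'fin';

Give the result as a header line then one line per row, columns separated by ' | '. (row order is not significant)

After WHERE (1 rows):
items.dept | items.yr
fin | 9
After SELECT (1 rows):
items.yr | items.dept
9 | fin

== RESULT ==
items.yr | items.dept
9 | fin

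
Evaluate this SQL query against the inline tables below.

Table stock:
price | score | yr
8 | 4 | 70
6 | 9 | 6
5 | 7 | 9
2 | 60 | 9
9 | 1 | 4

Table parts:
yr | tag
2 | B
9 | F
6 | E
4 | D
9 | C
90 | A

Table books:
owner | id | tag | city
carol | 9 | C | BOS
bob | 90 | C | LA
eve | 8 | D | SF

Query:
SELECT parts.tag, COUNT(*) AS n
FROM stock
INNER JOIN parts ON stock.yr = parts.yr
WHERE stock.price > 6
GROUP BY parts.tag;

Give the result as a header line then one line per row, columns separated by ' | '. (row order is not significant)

After JOIN parts (6 rows):
stock.price | stock.score | stock.yr | parts.yr | parts.tag
6 | 9 | 6 | 6 | E
5 | 7 | 9 | 9 | F
5 | 7 | 9 | 9 | C
2 | 60 | 9 | 9 | F
2 | 60 | 9 | 9 | C
9 | 1 | 4 | 4 | D
After WHERE (1 rows):
stock.price | stock.score | stock.yr | parts.yr | parts.tag
9 | 1 | 4 | 4 | D
After GROUP BY (1 rows):
parts.tag | n
D | 1

== RESULT ==
parts.tag | n
D | 1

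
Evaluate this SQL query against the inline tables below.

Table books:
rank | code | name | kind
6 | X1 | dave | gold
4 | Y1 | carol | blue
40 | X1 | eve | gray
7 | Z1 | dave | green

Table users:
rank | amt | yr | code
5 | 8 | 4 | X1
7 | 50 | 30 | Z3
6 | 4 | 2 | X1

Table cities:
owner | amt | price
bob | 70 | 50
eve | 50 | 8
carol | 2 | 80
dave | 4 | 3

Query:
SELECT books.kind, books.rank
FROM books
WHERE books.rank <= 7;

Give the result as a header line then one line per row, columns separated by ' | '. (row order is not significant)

After WHERE (3 rows):
books.rank | books.code | books.name | books.kind
6 | X1 | dave | gold
4 | Y1 | carol | blue
7 | Z1 | dave | green
After SELECT (3 rows):
books.kind | books.rank
gold | 6
blue | 4
green | 7

== RESULT ==
books.kind | books.rank
gold | 6
blue | 4
green | 7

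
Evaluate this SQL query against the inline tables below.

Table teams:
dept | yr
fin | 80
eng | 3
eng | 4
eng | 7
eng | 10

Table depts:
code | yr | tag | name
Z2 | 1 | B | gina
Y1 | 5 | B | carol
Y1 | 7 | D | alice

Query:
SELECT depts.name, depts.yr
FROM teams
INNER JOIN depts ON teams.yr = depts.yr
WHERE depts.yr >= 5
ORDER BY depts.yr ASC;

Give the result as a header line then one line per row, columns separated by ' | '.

After JOIN depts (1 rows):
teams.dept | teams.yr | depts.code | depts.yr | depts.tag | depts.name
eng | 7 | Y1 | 7 | D | alice
After WHERE (1 rows):
teams.dept | teams.yr | depts.code | depts.yr | depts.tag | depts.name
eng | 7 | Y1 | 7 | D | alice
After SELECT (1 rows):
depts.name | depts.yr
alice | 7
After ORDER BY (1 rows):
depts.name | depts.yr
alice | 7

== RESULT ==
depts.name | depts.yr
alice | 7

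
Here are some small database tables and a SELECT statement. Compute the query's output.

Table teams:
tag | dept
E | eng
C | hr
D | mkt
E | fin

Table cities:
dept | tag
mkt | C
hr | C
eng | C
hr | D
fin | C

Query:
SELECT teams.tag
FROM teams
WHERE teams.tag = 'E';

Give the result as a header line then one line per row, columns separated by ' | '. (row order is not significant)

== RESULT ==
teams.tag
E
E

Derivation:
After WHERE (2 rows):
teams.tag | teams.dept
E | eng
E | fin
After SELECT (2 rows):
teams.tag
E
E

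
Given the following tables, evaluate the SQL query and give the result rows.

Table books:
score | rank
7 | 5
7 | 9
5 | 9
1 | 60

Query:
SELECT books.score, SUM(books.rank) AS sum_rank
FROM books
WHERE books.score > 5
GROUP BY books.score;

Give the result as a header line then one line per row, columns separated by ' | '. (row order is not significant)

After WHERE (2 rows):
books.score | books.rank
7 | 5
7 | 9
After GROUP BY (1 rows):
books.score | sum_rank
7 | 14

== RESULT ==
books.score | sum_rank
7 | 14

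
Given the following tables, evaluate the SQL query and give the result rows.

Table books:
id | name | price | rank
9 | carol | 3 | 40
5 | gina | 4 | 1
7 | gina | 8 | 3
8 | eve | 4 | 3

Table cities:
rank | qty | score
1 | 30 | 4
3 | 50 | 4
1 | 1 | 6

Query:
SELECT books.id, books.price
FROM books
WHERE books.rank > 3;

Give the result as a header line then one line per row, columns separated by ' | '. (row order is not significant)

== RESULT ==
books.id | books.price
9 | 3

Derivation:
After WHERE (1 rows):
books.id | books.name | books.price | books.rank
9 | carol | 3 | 40
After SELECT (1 rows):
books.id | books.price
9 | 3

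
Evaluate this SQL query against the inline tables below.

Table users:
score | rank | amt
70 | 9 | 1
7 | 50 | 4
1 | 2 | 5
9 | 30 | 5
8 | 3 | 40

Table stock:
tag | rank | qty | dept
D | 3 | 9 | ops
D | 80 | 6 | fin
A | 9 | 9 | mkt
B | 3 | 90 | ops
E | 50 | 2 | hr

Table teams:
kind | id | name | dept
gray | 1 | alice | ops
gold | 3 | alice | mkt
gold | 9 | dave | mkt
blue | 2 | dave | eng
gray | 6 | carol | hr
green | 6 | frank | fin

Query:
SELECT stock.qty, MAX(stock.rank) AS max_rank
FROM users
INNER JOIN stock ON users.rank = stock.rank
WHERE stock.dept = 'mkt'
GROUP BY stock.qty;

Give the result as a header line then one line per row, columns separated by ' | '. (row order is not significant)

== RESULT ==
stock.qty | max_rank
9 | 9

Derivation:
After JOIN stock (4 rows):
users.score | users.rank | users.amt | stock.tag | stock.rank | stock.qty | stock.dept
70 | 9 | 1 | A | 9 | 9 | mkt
7 | 50 | 4 | E | 50 | 2 | hr
8 | 3 | 40 | D | 3 | 9 | ops
8 | 3 | 40 | B | 3 | 90 | ops
After WHERE (1 rows):
users.score | users.rank | users.amt | stock.tag | stock.rank | stock.qty | stock.dept
70 | 9 | 1 | A | 9 | 9 | mkt
After GROUP BY (1 rows):
stock.qty | max_rank
9 | 9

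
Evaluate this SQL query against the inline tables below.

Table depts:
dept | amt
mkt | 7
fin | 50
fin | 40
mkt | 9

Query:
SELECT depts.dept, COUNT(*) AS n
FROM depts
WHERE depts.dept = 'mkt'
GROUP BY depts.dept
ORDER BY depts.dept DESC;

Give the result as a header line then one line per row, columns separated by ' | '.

== RESULT ==
depts.dept | n
mkt | 2

Derivation:
After WHERE (2 rows):
depts.dept | depts.amt
mkt | 7
mkt | 9
After GROUP BY (1 rows):
depts.dept | n
mkt | 2
After ORDER BY (1 rows):
depts.dept | n
mkt | 2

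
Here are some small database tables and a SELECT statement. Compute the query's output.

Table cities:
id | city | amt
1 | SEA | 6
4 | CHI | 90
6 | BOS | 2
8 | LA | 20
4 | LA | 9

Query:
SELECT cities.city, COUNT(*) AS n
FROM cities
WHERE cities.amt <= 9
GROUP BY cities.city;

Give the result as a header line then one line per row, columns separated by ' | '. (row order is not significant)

After WHERE (3 rows):
cities.id | cities.city | cities.amt
1 | SEA | 6
6 | BOS | 2
4 | LA | 9
After GROUP BY (3 rows):
cities.city | n
SEA | 1
BOS | 1
LA | 1

== RESULT ==
cities.city | n
SEA | 1
BOS | 1
LA | 1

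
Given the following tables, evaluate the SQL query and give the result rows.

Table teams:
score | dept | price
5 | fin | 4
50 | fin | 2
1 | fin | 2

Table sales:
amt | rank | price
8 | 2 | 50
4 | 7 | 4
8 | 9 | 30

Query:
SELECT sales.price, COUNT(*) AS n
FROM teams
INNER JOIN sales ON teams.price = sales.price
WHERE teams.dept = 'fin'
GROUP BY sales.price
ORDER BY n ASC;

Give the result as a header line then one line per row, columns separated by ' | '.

== RESULT ==
sales.price | n
4 | 1

Derivation:
After JOIN sales (1 rows):
teams.score | teams.dept | teams.price | sales.amt | sales.rank | sales.price
5 | fin | 4 | 4 | 7 | 4
After WHERE (1 rows):
teams.score | teams.dept | teams.price | sales.amt | sales.rank | sales.price
5 | fin | 4 | 4 | 7 | 4
After GROUP BY (1 rows):
sales.price | n
4 | 1
After ORDER BY (1 rows):
sales.price | n
4 | 1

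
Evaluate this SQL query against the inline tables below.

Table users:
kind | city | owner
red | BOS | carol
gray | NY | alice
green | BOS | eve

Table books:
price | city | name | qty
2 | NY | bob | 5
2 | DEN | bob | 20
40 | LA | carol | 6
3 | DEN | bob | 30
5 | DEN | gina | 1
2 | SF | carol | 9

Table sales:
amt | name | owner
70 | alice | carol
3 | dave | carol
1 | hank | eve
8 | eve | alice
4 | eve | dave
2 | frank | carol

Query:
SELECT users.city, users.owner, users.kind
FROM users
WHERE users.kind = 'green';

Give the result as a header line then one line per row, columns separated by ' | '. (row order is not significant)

After WHERE (1 rows):
users.kind | users.city | users.owner
green | BOS | eve
After SELECT (1 rows):
users.city | users.owner | users.kind
BOS | eve | green

== RESULT ==
users.city | users.owner | users.kind
BOS | eve | green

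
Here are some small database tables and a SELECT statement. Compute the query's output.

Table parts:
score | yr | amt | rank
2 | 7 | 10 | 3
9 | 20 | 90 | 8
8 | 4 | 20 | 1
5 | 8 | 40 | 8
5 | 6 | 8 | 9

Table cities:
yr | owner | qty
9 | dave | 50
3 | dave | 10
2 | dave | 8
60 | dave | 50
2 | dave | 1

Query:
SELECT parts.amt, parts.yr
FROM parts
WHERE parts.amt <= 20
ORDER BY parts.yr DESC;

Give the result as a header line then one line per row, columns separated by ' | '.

== RESULT ==
parts.amt | parts.yr
10 | 7
8 | 6
20 | 4

Derivation:
After WHERE (3 rows):
parts.score | parts.yr | parts.amt | parts.rank
2 | 7 | 10 | 3
8 | 4 | 20 | 1
5 | 6 | 8 | 9
After SELECT (3 rows):
parts.amt | parts.yr
10 | 7
20 | 4
8 | 6
After ORDER BY (3 rows):
parts.amt | parts.yr
10 | 7
8 | 6
20 | 4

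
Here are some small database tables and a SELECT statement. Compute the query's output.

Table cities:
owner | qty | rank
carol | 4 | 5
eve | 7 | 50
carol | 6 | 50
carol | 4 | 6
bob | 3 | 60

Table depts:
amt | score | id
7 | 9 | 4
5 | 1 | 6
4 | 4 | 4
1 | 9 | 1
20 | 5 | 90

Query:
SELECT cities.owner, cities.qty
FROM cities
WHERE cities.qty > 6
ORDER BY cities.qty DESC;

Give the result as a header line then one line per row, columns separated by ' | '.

After WHERE (1 rows):
cities.owner | cities.qty | cities.rank
eve | 7 | 50
After SELECT (1 rows):
cities.owner | cities.qty
eve | 7
After ORDER BY (1 rows):
cities.owner | cities.qty
eve | 7

== RESULT ==
cities.owner | cities.qty
eve | 7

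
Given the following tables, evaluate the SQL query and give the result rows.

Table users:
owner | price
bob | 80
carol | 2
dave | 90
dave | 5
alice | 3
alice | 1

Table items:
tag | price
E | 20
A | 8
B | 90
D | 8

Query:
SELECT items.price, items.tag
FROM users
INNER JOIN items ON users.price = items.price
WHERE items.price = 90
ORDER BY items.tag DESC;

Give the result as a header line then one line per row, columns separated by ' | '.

After JOIN items (1 rows):
users.owner | users.price | items.tag | items.price
dave | 90 | B | 90
After WHERE (1 rows):
users.owner | users.price | items.tag | items.price
dave | 90 | B | 90
After SELECT (1 rows):
items.price | items.tag
90 | B
After ORDER BY (1 rows):
items.price | items.tag
90 | B

== RESULT ==
items.price | items.tag
90 | B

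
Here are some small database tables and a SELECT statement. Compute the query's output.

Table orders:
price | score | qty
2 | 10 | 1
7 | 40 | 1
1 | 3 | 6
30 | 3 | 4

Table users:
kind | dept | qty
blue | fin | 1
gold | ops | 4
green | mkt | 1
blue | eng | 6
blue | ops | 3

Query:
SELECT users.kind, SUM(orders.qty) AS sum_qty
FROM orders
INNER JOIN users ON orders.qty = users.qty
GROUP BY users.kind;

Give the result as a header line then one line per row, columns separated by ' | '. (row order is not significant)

After JOIN users (6 rows):
orders.price | orders.score | orders.qty | users.kind | users.dept | users.qty
2 | 10 | 1 | blue | fin | 1
2 | 10 | 1 | green | mkt | 1
7 | 40 | 1 | blue | fin | 1
7 | 40 | 1 | green | mkt | 1
1 | 3 | 6 | blue | eng | 6
30 | 3 | 4 | gold | ops | 4
After GROUP BY (3 rows):
users.kind | sum_qty
blue | 8
green | 2
gold | 4

== RESULT ==
users.kind | sum_qty
blue | 8
green | 2
gold | 4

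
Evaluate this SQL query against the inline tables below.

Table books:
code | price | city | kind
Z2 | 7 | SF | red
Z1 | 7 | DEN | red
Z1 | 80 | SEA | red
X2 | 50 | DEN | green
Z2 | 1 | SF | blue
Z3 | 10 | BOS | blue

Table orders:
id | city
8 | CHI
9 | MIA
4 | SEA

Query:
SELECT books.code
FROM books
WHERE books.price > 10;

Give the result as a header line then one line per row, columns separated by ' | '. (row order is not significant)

== RESULT ==
books.code
Z1
X2

Derivation:
After WHERE (2 rows):
books.code | books.price | books.city | books.kind
Z1 | 80 | SEA | red
X2 | 50 | DEN | green
After SELECT (2 rows):
books.code
Z1
X2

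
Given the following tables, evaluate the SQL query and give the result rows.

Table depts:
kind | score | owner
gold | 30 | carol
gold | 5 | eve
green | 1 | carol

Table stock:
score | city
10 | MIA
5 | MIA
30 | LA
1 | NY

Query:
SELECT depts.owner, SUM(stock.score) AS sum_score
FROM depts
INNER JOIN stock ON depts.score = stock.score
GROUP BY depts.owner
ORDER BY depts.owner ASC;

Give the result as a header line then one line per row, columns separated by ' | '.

After JOIN stock (3 rows):
depts.kind | depts.score | depts.owner | stock.score | stock.city
gold | 30 | carol | 30 | LA
gold | 5 | eve | 5 | MIA
green | 1 | carol | 1 | NY
After GROUP BY (2 rows):
depts.owner | sum_score
carol | 31
eve | 5
After ORDER BY (2 rows):
depts.owner | sum_score
carol | 31
eve | 5

== RESULT ==
depts.owner | sum_score
carol | 31
eve | 5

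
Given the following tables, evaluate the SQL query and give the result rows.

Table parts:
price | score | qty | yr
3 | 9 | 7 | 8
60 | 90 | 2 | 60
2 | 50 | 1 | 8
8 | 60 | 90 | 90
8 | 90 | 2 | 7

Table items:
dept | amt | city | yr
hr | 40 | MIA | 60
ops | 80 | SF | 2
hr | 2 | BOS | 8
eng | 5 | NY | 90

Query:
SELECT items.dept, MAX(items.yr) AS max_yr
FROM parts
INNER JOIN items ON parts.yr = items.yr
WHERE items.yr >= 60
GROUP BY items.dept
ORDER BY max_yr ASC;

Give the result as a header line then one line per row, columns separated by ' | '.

After JOIN items (4 rows):
parts.price | parts.score | parts.qty | parts.yr | items.dept | items.amt | items.city | items.yr
3 | 9 | 7 | 8 | hr | 2 | BOS | 8
60 | 90 | 2 | 60 | hr | 40 | MIA | 60
2 | 50 | 1 | 8 | hr | 2 | BOS | 8
8 | 60 | 90 | 90 | eng | 5 | NY | 90
After WHERE (2 rows):
parts.price | parts.score | parts.qty | parts.yr | items.dept | items.amt | items.city | items.yr
60 | 90 | 2 | 60 | hr | 40 | MIA | 60
8 | 60 | 90 | 90 | eng | 5 | NY | 90
After GROUP BY (2 rows):
items.dept | max_yr
hr | 60
eng | 90
After ORDER BY (2 rows):
items.dept | max_yr
hr | 60
eng | 90

== RESULT ==
items.dept | max_yr
hr | 60
eng | 90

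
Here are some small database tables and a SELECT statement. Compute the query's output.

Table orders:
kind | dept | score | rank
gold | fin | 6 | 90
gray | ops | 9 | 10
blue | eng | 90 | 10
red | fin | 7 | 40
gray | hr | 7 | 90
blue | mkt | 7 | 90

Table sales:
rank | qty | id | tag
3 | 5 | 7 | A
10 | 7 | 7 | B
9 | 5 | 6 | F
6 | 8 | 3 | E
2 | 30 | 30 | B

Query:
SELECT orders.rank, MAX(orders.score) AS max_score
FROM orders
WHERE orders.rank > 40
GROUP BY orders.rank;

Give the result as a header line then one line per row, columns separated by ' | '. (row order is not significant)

After WHERE (3 rows):
orders.kind | orders.dept | orders.score | orders.rank
gold | fin | 6 | 90
gray | hr | 7 | 90
blue | mkt | 7 | 90
After GROUP BY (1 rows):
orders.rank | max_score
90 | 7

== RESULT ==
orders.rank | max_score
90 | 7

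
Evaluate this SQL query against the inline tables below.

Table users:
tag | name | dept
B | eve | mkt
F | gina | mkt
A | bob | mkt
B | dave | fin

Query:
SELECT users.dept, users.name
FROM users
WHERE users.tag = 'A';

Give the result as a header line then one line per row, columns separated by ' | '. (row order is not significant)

== RESULT ==
users.dept | users.name
mkt | bob

Derivation:
After WHERE (1 rows):
users.tag | users.name | users.dept
A | bob | mkt
After SELECT (1 rows):
users.dept | users.name
mkt | bob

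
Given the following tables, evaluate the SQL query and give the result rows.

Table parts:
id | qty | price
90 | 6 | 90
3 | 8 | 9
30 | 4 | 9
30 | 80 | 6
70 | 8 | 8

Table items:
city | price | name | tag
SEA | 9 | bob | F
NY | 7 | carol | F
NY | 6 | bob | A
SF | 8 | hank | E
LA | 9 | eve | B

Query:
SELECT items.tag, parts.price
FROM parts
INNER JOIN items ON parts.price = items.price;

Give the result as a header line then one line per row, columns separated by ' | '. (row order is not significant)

== RESULT ==
items.tag | parts.price
F | 9
B | 9
F | 9
B | 9
A | 6
E | 8

Derivation:
After JOIN items (6 rows):
parts.id | parts.qty | parts.price | items.city | items.price | items.name | items.tag
3 | 8 | 9 | SEA | 9 | bob | F
3 | 8 | 9 | LA | 9 | eve | B
30 | 4 | 9 | SEA | 9 | bob | F
30 | 4 | 9 | LA | 9 | eve | B
30 | 80 | 6 | NY | 6 | bob | A
70 | 8 | 8 | SF | 8 | hank | E
After SELECT (6 rows):
items.tag | parts.price
F | 9
B | 9
F | 9
B | 9
A | 6
E | 8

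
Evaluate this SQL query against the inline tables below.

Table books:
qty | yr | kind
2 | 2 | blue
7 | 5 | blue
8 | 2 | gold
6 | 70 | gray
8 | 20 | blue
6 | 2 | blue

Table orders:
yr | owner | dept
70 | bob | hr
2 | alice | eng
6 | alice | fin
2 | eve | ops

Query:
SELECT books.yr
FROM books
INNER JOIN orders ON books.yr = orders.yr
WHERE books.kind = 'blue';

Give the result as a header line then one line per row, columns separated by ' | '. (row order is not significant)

After JOIN orders (7 rows):
books.qty | books.yr | books.kind | orders.yr | orders.owner | orders.dept
2 | 2 | blue | 2 | alice | eng
2 | 2 | blue | 2 | eve | ops
8 | 2 | gold | 2 | alice | eng
8 | 2 | gold | 2 | eve | ops
6 | 70 | gray | 70 | bob | hr
6 | 2 | blue | 2 | alice | eng
6 | 2 | blue | 2 | eve | ops
After WHERE (4 rows):
books.qty | books.yr | books.kind | orders.yr | orders.owner | orders.dept
2 | 2 | blue | 2 | alice | eng
2 | 2 | blue | 2 | eve | ops
6 | 2 | blue | 2 | alice | eng
6 | 2 | blue | 2 | eve | ops
After SELECT (4 rows):
books.yr
2
2
2
2

== RESULT ==
books.yr
2
2
2
2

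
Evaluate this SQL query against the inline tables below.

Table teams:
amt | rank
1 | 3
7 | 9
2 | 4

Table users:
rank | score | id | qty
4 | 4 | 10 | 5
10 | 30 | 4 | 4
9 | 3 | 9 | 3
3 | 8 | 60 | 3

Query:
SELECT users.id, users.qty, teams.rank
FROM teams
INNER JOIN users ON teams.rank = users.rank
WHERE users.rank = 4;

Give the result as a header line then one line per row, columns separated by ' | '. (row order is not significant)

== RESULT ==
users.id | users.qty | teams.rank
10 | 5 | 4

Derivation:
After JOIN users (3 rows):
teams.amt | teams.rank | users.rank | users.score | users.id | users.qty
1 | 3 | 3 | 8 | 60 | 3
7 | 9 | 9 | 3 | 9 | 3
2 | 4 | 4 | 4 | 10 | 5
After WHERE (1 rows):
teams.amt | teams.rank | users.rank | users.score | users.id | users.qty
2 | 4 | 4 | 4 | 10 | 5
After SELECT (1 rows):
users.id | users.qty | teams.rank
10 | 5 | 4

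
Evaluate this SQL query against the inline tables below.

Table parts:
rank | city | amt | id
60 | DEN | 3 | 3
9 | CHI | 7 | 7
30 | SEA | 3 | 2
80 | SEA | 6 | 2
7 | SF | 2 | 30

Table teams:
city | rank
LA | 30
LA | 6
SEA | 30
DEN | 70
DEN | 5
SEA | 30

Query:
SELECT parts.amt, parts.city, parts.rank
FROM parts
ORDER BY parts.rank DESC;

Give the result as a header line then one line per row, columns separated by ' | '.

After SELECT (5 rows):
parts.amt | parts.city | parts.rank
3 | DEN | 60
7 | CHI | 9
3 | SEA | 30
6 | SEA | 80
2 | SF | 7
After ORDER BY (5 rows):
parts.amt | parts.city | parts.rank
6 | SEA | 80
3 | DEN | 60
3 | SEA | 30
7 | CHI | 9
2 | SF | 7

== RESULT ==
parts.amt | parts.city | parts.rank
6 | SEA | 80
3 | DEN | 60
3 | SEA | 30
7 | CHI | 9
2 | SF | 7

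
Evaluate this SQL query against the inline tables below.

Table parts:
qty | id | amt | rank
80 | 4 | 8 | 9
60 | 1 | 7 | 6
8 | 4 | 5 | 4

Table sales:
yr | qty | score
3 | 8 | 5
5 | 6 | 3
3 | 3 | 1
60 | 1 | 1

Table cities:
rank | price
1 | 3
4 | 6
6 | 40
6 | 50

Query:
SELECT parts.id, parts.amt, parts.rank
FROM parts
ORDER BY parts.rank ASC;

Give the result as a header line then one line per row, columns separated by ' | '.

== RESULT ==
parts.id | parts.amt | parts.rank
4 | 5 | 4
1 | 7 | 6
4 | 8 | 9

Derivation:
After SELECT (3 rows):
parts.id | parts.amt | parts.rank
4 | 8 | 9
1 | 7 | 6
4 | 5 | 4
After ORDER BY (3 rows):
parts.id | parts.amt | parts.rank
4 | 5 | 4
1 | 7 | 6
4 | 8 | 9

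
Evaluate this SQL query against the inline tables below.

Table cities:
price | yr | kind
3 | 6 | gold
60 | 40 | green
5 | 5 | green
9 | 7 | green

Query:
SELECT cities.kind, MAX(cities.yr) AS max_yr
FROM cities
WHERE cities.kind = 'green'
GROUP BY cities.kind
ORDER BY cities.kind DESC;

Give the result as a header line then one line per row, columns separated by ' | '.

== RESULT ==
cities.kind | max_yr
green | 40

Derivation:
After WHERE (3 rows):
cities.price | cities.yr | cities.kind
60 | 40 | green
5 | 5 | green
9 | 7 | green
After GROUP BY (1 rows):
cities.kind | max_yr
green | 40
After ORDER BY (1 rows):
cities.kind | max_yr
green | 40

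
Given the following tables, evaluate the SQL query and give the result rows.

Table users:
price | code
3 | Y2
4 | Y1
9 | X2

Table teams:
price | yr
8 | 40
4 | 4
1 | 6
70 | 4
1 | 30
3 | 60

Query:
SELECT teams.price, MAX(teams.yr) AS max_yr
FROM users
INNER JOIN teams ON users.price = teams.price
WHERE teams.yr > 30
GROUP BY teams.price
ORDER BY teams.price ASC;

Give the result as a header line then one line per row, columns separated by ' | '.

== RESULT ==
teams.price | max_yr
3 | 60

Derivation:
After JOIN teams (2 rows):
users.price | users.code | teams.price | teams.yr
3 | Y2 | 3 | 60
4 | Y1 | 4 | 4
After WHERE (1 rows):
users.price | users.code | teams.price | teams.yr
3 | Y2 | 3 | 60
After GROUP BY (1 rows):
teams.price | max_yr
3 | 60
After ORDER BY (1 rows):
teams.price | max_yr
3 | 60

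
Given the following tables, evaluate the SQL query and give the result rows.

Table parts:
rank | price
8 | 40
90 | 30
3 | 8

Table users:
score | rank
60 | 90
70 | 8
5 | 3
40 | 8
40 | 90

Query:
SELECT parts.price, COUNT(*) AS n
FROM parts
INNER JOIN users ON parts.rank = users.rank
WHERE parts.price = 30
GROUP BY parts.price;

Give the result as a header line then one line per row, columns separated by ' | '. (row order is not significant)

== RESULT ==
parts.price | n
30 | 2

Derivation:
After JOIN users (5 rows):
parts.rank | parts.price | users.score | users.rank
8 | 40 | 70 | 8
8 | 40 | 40 | 8
90 | 30 | 60 | 90
90 | 30 | 40 | 90
3 | 8 | 5 | 3
After WHERE (2 rows):
parts.rank | parts.price | users.score | users.rank
90 | 30 | 60 | 90
90 | 30 | 40 | 90
After GROUP BY (1 rows):
parts.price | n
30 | 2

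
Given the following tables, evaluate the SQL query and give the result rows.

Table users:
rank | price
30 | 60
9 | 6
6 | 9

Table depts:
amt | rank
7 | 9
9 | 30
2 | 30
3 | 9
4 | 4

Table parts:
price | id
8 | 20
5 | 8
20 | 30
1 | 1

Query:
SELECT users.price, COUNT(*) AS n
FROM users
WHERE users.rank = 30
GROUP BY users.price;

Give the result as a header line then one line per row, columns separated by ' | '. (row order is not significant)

After WHERE (1 rows):
users.rank | users.price
30 | 60
After GROUP BY (1 rows):
users.price | n
60 | 1

== RESULT ==
users.price | n
60 | 1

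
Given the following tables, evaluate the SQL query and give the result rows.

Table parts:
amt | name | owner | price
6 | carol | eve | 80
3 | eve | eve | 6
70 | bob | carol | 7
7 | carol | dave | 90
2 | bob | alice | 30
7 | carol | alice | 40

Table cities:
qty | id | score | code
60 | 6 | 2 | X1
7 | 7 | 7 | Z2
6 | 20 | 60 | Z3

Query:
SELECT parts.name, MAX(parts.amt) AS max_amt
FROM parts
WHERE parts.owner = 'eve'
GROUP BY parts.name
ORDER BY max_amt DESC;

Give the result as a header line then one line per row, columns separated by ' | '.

After WHERE (2 rows):
parts.amt | parts.name | parts.owner | parts.price
6 | carol | eve | 80
3 | eve | eve | 6
After GROUP BY (2 rows):
parts.name | max_amt
carol | 6
eve | 3
After ORDER BY (2 rows):
parts.name | max_amt
carol | 6
eve | 3

== RESULT ==
parts.name | max_amt
carol | 6
eve | 3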